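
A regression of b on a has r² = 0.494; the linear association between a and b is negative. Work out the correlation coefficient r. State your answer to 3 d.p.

|r| = √0.494 = 0.703
The association is negative, so r = −0.703.

-0.703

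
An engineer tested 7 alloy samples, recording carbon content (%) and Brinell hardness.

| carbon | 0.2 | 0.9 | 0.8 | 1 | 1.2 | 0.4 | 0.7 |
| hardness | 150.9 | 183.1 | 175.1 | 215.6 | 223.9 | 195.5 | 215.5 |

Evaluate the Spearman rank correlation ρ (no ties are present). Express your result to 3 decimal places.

0.714

Rank carbon: 1, 5, 4, 6, 7, 2, 3
Rank hardness: 1, 3, 2, 6, 7, 4, 5
d = rank(carbon) − rank(hardness): 0, 2, 2, 0, 0, -2, -2; Σd² = 16
ρ = 1 − 6Σd² / [n(n²−1)] = 1 − 6×16 / (7×48) = 1 − 96/336 ≈ 0.714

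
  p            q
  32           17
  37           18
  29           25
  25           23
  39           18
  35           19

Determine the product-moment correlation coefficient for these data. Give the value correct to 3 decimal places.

n = 6, Σp = 197, Σq = 120, Σp² = 6605, Σq² = 2452, Σpq = 3877
nΣpq − ΣpΣq = 23262 − 23640 = -378
nΣp² − (Σp)² = 39630 − 38809 = 821; nΣq² − (Σq)² = 14712 − 14400 = 312
r = -378 / √(821 × 312) = -378 / 506.1146 ≈ -0.747

-0.747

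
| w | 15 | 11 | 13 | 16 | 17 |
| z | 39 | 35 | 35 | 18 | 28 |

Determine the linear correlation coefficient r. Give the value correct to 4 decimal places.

-0.5393

n = 5, Σw = 72, Σz = 155, Σw² = 1060, Σz² = 5079, Σwz = 2189
nΣwz − ΣwΣz = 10945 − 11160 = -215
nΣw² − (Σw)² = 5300 − 5184 = 116; nΣz² − (Σz)² = 25395 − 24025 = 1370
r = -215 / √(116 × 1370) = -215 / 398.6477 ≈ -0.5393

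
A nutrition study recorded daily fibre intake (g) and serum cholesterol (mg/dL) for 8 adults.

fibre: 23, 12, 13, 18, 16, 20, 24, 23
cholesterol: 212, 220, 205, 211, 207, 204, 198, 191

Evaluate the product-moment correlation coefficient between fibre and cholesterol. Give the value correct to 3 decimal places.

-0.615

n = 8, Σx = 149, Σy = 1648, Σx² = 2927, Σy² = 340040, Σxy = 30516
nΣxy − ΣxΣy = 244128 − 245552 = -1424
nΣx² − (Σx)² = 23416 − 22201 = 1215; nΣy² − (Σy)² = 2720320 − 2715904 = 4416
r = -1424 / √(1215 × 4416) = -1424 / 2316.3419 ≈ -0.615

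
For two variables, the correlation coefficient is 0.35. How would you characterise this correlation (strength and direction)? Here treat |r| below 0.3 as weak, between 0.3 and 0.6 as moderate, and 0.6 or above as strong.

moderate positive

r = 0.35 > 0 so the relationship is positive.
|r| = 0.35, which falls in the moderate range.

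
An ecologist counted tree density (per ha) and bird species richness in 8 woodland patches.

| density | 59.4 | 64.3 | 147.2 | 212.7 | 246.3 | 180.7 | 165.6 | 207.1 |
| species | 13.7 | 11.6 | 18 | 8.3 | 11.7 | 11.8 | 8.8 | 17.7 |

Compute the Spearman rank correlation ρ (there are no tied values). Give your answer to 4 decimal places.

-0.2857

Rank density: 1, 2, 3, 7, 8, 5, 4, 6
Rank species: 6, 3, 8, 1, 4, 5, 2, 7
d = rank(density) − rank(species): -5, -1, -5, 6, 4, 0, 2, -1; Σd² = 108
ρ = 1 − 6Σd² / [n(n²−1)] = 1 − 6×108 / (8×63) = 1 − 648/504 ≈ -0.2857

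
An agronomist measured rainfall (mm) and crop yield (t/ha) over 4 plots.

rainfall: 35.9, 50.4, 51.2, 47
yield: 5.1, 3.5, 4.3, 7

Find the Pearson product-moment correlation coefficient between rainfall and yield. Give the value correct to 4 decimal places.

n = 4, Σx = 184.5, Σy = 19.9, Σx² = 8659.41, Σy² = 105.75, Σxy = 908.65
nΣxy − ΣxΣy = 3634.6 − 3671.55 = -36.95
nΣx² − (Σx)² = 34637.64 − 34040.25 = 597.39; nΣy² − (Σy)² = 423 − 396.01 = 26.99
r = -36.95 / √(597.39 × 26.99) = -36.95 / 126.9786 ≈ -0.2910

-0.2910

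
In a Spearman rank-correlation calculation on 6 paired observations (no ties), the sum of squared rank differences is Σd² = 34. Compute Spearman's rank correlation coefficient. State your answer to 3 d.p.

ρ = 1 − 6Σd² / [n(n²−1)] = 1 − 6×34 / (6×35)
  = 1 − 204/210 = 1 − 0.9714 ≈ 0.029

0.029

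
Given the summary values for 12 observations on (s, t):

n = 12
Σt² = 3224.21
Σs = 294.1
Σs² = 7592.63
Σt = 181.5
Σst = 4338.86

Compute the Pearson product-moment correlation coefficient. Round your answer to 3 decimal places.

-0.255

r = (nΣst − ΣsΣt) / √[(nΣs² − (Σs)²)(nΣt² − (Σt)²)]
Numerator: 12×4338.86 − 294.1×181.5 = -1312.83
Denominator: √[(91111.56 − 86494.81)(38690.52 − 32942.25)] = √[4616.75 × 5748.27] = 5151.5362
r = -1312.83 / 5151.5362 ≈ -0.255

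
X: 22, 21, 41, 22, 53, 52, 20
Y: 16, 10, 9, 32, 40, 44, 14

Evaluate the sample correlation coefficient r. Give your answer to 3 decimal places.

0.655

n = 7, ΣX = 231, ΣY = 165, ΣX² = 9003, ΣY² = 5193, ΣXY = 6323
nΣXY − ΣXΣY = 44261 − 38115 = 6146
nΣX² − (ΣX)² = 63021 − 53361 = 9660; nΣY² − (ΣY)² = 36351 − 27225 = 9126
r = 6146 / √(9660 × 9126) = 6146 / 9389.2044 ≈ 0.655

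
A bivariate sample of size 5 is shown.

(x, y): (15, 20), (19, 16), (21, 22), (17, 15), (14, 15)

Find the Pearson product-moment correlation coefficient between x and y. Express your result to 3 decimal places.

n = 5, Σx = 86, Σy = 88, Σx² = 1512, Σy² = 1590, Σxy = 1531
nΣxy − ΣxΣy = 7655 − 7568 = 87
nΣx² − (Σx)² = 7560 − 7396 = 164; nΣy² − (Σy)² = 7950 − 7744 = 206
r = 87 / √(164 × 206) = 87 / 183.8042 ≈ 0.473

0.473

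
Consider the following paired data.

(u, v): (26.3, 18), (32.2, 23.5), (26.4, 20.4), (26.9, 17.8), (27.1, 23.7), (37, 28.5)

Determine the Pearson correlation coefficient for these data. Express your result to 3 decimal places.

n = 6, Σu = 175.9, Σv = 131.9, Σu² = 5252.51, Σv² = 2983.19, Σuv = 3944.25
nΣuv − ΣuΣv = 23665.5 − 23201.21 = 464.29
nΣu² − (Σu)² = 31515.06 − 30940.81 = 574.25; nΣv² − (Σv)² = 17899.14 − 17397.61 = 501.53
r = 464.29 / √(574.25 × 501.53) = 464.29 / 536.6597 ≈ 0.865

0.865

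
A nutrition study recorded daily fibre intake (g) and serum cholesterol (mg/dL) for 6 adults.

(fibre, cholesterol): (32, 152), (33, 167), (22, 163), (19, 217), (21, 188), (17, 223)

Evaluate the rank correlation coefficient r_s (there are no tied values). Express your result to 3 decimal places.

-0.829

Rank fibre: 5, 6, 4, 2, 3, 1
Rank cholesterol: 1, 3, 2, 5, 4, 6
d = rank(fibre) − rank(cholesterol): 4, 3, 2, -3, -1, -5; Σd² = 64
ρ = 1 − 6Σd² / [n(n²−1)] = 1 − 6×64 / (6×35) = 1 − 384/210 ≈ -0.829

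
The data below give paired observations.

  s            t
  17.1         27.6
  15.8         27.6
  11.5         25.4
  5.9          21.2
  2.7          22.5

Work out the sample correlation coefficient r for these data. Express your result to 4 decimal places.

n = 5, Σs = 53, Σt = 124.3, Σs² = 716.4, Σt² = 3124.37, Σst = 1385.97
nΣst − ΣsΣt = 6929.85 − 6587.9 = 341.95
nΣs² − (Σs)² = 3582 − 2809 = 773; nΣt² − (Σt)² = 15621.85 − 15450.49 = 171.36
r = 341.95 / √(773 × 171.36) = 341.95 / 363.9523 ≈ 0.9395

0.9395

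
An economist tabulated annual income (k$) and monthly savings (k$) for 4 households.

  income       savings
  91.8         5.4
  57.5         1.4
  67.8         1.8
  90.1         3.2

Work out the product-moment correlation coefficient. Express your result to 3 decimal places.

n = 4, Σx = 307.2, Σy = 11.8, Σx² = 24448.34, Σy² = 44.6, Σxy = 986.58
nΣxy − ΣxΣy = 3946.32 − 3624.96 = 321.36
nΣx² − (Σx)² = 97793.36 − 94371.84 = 3421.52; nΣy² − (Σy)² = 178.4 − 139.24 = 39.16
r = 321.36 / √(3421.52 × 39.16) = 321.36 / 366.0420 ≈ 0.878

0.878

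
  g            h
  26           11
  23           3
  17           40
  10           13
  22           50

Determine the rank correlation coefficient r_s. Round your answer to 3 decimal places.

-0.500

Rank g: 5, 4, 2, 1, 3
Rank h: 2, 1, 4, 3, 5
d = rank(g) − rank(h): 3, 3, -2, -2, -2; Σd² = 30
ρ = 1 − 6Σd² / [n(n²−1)] = 1 − 6×30 / (5×24) = 1 − 180/120 ≈ -0.500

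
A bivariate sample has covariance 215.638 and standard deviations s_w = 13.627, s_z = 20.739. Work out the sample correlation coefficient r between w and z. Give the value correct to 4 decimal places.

r = Cov(w,z) / (s_w · s_z) = 215.638 / (13.627 × 20.739)
  = 215.638 / 282.6104 ≈ 0.7630

0.7630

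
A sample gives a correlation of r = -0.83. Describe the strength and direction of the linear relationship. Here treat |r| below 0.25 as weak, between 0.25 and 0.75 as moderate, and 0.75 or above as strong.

r = -0.83 < 0 so the relationship is negative.
|r| = 0.83, which falls in the strong range.

strong negative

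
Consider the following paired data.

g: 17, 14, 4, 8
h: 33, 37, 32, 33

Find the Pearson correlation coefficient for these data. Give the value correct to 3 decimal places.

n = 4, Σg = 43, Σh = 135, Σg² = 565, Σh² = 4571, Σgh = 1471
nΣgh − ΣgΣh = 5884 − 5805 = 79
nΣg² − (Σg)² = 2260 − 1849 = 411; nΣh² − (Σh)² = 18284 − 18225 = 59
r = 79 / √(411 × 59) = 79 / 155.7209 ≈ 0.507

0.507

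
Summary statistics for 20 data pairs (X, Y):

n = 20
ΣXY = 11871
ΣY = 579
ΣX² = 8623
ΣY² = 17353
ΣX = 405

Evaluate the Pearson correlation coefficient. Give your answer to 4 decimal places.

r = (nΣXY − ΣXΣY) / √[(nΣX² − (ΣX)²)(nΣY² − (ΣY)²)]
Numerator: 20×11871 − 405×579 = 2925
Denominator: √[(172460 − 164025)(347060 − 335241)] = √[8435 × 11819] = 9984.6515
r = 2925 / 9984.6515 ≈ 0.2929

0.2929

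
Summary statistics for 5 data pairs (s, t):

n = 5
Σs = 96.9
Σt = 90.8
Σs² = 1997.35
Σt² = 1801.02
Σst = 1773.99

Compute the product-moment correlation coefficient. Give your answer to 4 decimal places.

r = (nΣst − ΣsΣt) / √[(nΣs² − (Σs)²)(nΣt² − (Σt)²)]
Numerator: 5×1773.99 − 96.9×90.8 = 71.43
Denominator: √[(9986.75 − 9389.61)(9005.1 − 8244.64)] = √[597.14 × 760.46] = 673.8702
r = 71.43 / 673.8702 ≈ 0.1060

0.1060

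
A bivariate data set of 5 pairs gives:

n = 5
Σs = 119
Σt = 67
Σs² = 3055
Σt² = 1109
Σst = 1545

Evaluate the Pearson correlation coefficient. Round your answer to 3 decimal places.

-0.229

r = (nΣst − ΣsΣt) / √[(nΣs² − (Σs)²)(nΣt² − (Σt)²)]
Numerator: 5×1545 − 119×67 = -248
Denominator: √[(15275 − 14161)(5545 − 4489)] = √[1114 × 1056] = 1084.6124
r = -248 / 1084.6124 ≈ -0.229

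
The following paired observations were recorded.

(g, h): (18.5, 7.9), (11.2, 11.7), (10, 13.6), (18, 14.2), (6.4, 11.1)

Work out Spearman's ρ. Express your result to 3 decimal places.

Rank g: 5, 3, 2, 4, 1
Rank h: 1, 3, 4, 5, 2
d = rank(g) − rank(h): 4, 0, -2, -1, -1; Σd² = 22
ρ = 1 − 6Σd² / [n(n²−1)] = 1 − 6×22 / (5×24) = 1 − 132/120 ≈ -0.100

-0.100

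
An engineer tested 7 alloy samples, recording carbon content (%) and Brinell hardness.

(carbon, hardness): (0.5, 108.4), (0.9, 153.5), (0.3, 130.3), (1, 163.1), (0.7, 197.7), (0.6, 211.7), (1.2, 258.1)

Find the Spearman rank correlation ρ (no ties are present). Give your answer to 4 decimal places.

0.6429

Rank carbon: 2, 5, 1, 6, 4, 3, 7
Rank hardness: 1, 3, 2, 4, 5, 6, 7
d = rank(carbon) − rank(hardness): 1, 2, -1, 2, -1, -3, 0; Σd² = 20
ρ = 1 − 6Σd² / [n(n²−1)] = 1 − 6×20 / (7×48) = 1 − 120/336 ≈ 0.6429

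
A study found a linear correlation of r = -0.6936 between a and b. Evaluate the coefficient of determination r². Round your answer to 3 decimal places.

r² = (-0.6936)² = 0.481

0.481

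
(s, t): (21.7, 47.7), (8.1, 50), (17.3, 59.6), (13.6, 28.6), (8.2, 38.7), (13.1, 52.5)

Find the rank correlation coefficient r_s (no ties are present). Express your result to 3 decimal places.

0.086

Rank s: 6, 1, 5, 4, 2, 3
Rank t: 3, 4, 6, 1, 2, 5
d = rank(s) − rank(t): 3, -3, -1, 3, 0, -2; Σd² = 32
ρ = 1 − 6Σd² / [n(n²−1)] = 1 − 6×32 / (6×35) = 1 − 192/210 ≈ 0.086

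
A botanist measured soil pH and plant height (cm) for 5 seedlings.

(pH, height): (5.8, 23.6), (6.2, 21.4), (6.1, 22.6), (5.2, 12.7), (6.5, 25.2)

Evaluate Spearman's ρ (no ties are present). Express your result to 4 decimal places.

Rank pH: 2, 4, 3, 1, 5
Rank height: 4, 2, 3, 1, 5
d = rank(pH) − rank(height): -2, 2, 0, 0, 0; Σd² = 8
ρ = 1 − 6Σd² / [n(n²−1)] = 1 − 6×8 / (5×24) = 1 − 48/120 ≈ 0.6000

0.6000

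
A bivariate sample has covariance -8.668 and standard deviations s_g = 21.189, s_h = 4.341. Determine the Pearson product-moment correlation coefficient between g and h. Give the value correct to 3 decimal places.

-0.094

r = Cov(g,h) / (s_g · s_h) = -8.668 / (21.189 × 4.341)
  = -8.668 / 91.9814 ≈ -0.094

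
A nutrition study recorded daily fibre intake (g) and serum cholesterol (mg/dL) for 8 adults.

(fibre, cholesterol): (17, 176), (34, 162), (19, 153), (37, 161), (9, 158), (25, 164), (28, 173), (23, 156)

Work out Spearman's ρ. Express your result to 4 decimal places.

0.1667

Rank fibre: 2, 7, 3, 8, 1, 5, 6, 4
Rank cholesterol: 8, 5, 1, 4, 3, 6, 7, 2
d = rank(fibre) − rank(cholesterol): -6, 2, 2, 4, -2, -1, -1, 2; Σd² = 70
ρ = 1 − 6Σd² / [n(n²−1)] = 1 − 6×70 / (8×63) = 1 − 420/504 ≈ 0.1667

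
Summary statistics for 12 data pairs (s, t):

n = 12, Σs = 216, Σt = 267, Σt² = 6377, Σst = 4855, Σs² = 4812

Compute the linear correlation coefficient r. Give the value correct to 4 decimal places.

r = (nΣst − ΣsΣt) / √[(nΣs² − (Σs)²)(nΣt² − (Σt)²)]
Numerator: 12×4855 − 216×267 = 588
Denominator: √[(57744 − 46656)(76524 − 71289)] = √[11088 × 5235] = 7618.7716
r = 588 / 7618.7716 ≈ 0.0772

0.0772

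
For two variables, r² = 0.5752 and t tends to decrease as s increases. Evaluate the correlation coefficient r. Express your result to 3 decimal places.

|r| = √0.5752 = 0.758
The association is negative, so r = −0.758.

-0.758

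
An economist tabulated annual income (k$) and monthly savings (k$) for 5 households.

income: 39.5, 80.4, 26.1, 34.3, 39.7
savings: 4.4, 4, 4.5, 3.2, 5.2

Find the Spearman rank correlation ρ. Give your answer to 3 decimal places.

Rank income: 3, 5, 1, 2, 4
Rank savings: 3, 2, 4, 1, 5
d = rank(income) − rank(savings): 0, 3, -3, 1, -1; Σd² = 20
ρ = 1 − 6Σd² / [n(n²−1)] = 1 − 6×20 / (5×24) = 1 − 120/120 ≈ 0.000

0.000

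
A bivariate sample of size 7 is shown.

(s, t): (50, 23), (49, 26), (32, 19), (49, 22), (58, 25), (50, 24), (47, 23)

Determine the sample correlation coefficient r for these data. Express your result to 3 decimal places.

0.828

n = 7, Σs = 335, Σt = 162, Σs² = 16399, Σt² = 3780, Σst = 7841
nΣst − ΣsΣt = 54887 − 54270 = 617
nΣs² − (Σs)² = 114793 − 112225 = 2568; nΣt² − (Σt)² = 26460 − 26244 = 216
r = 617 / √(2568 × 216) = 617 / 744.7738 ≈ 0.828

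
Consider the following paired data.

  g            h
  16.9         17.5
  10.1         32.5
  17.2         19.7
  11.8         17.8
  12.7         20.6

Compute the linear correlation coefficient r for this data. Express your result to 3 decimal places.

-0.645

n = 5, Σg = 68.7, Σh = 108.1, Σg² = 983.99, Σh² = 2491.79, Σgh = 1434.5
nΣgh − ΣgΣh = 7172.5 − 7426.47 = -253.97
nΣg² − (Σg)² = 4919.95 − 4719.69 = 200.26; nΣh² − (Σh)² = 12458.95 − 11685.61 = 773.34
r = -253.97 / √(200.26 × 773.34) = -253.97 / 393.5341 ≈ -0.645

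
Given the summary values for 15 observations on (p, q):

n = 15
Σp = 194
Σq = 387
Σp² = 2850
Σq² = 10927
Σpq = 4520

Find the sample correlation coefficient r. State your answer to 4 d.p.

r = (nΣpq − ΣpΣq) / √[(nΣp² − (Σp)²)(nΣq² − (Σq)²)]
Numerator: 15×4520 − 194×387 = -7278
Denominator: √[(42750 − 37636)(163905 − 149769)] = √[5114 × 14136] = 8502.4411
r = -7278 / 8502.4411 ≈ -0.8560

-0.8560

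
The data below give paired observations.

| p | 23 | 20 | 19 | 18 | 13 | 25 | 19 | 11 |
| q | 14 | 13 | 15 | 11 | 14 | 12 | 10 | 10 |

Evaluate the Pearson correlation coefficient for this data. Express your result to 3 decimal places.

n = 8, Σp = 148, Σq = 99, Σp² = 2890, Σq² = 1251, Σpq = 1847
nΣpq − ΣpΣq = 14776 − 14652 = 124
nΣp² − (Σp)² = 23120 − 21904 = 1216; nΣq² − (Σq)² = 10008 − 9801 = 207
r = 124 / √(1216 × 207) = 124 / 501.7091 ≈ 0.247

0.247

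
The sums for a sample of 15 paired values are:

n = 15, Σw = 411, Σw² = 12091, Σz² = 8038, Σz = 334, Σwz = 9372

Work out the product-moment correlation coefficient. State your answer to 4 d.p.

r = (nΣwz − ΣwΣz) / √[(nΣw² − (Σw)²)(nΣz² − (Σz)²)]
Numerator: 15×9372 − 411×334 = 3306
Denominator: √[(181365 − 168921)(120570 − 111556)] = √[12444 × 9014] = 10591.0441
r = 3306 / 10591.0441 ≈ 0.3122

0.3122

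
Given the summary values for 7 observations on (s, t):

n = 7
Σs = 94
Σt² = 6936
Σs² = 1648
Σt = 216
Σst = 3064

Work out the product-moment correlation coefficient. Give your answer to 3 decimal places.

0.506

r = (nΣst − ΣsΣt) / √[(nΣs² − (Σs)²)(nΣt² − (Σt)²)]
Numerator: 7×3064 − 94×216 = 1144
Denominator: √[(11536 − 8836)(48552 − 46656)] = √[2700 × 1896] = 2262.5649
r = 1144 / 2262.5649 ≈ 0.506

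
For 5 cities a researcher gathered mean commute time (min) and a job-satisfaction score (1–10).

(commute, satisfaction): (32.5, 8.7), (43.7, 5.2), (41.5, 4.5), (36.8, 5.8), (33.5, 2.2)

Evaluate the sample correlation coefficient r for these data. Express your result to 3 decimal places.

-0.190

n = 5, Σx = 188, Σy = 26.4, Σx² = 7164.68, Σy² = 161.46, Σxy = 983.88
nΣxy − ΣxΣy = 4919.4 − 4963.2 = -43.8
nΣx² − (Σx)² = 35823.4 − 35344 = 479.4; nΣy² − (Σy)² = 807.3 − 696.96 = 110.34
r = -43.8 / √(479.4 × 110.34) = -43.8 / 229.9935 ≈ -0.190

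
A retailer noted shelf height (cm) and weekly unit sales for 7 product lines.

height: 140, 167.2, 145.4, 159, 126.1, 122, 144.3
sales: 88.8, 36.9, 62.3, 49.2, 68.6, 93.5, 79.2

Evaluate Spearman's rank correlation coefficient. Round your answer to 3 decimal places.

-0.893

Rank height: 3, 7, 5, 6, 2, 1, 4
Rank sales: 6, 1, 3, 2, 4, 7, 5
d = rank(height) − rank(sales): -3, 6, 2, 4, -2, -6, -1; Σd² = 106
ρ = 1 − 6Σd² / [n(n²−1)] = 1 − 6×106 / (7×48) = 1 − 636/336 ≈ -0.893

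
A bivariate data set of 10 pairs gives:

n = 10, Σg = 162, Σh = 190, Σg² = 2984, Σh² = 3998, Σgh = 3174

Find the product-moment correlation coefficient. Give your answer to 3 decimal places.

0.257

r = (nΣgh − ΣgΣh) / √[(nΣg² − (Σg)²)(nΣh² − (Σh)²)]
Numerator: 10×3174 − 162×190 = 960
Denominator: √[(29840 − 26244)(39980 − 36100)] = √[3596 × 3880] = 3735.3019
r = 960 / 3735.3019 ≈ 0.257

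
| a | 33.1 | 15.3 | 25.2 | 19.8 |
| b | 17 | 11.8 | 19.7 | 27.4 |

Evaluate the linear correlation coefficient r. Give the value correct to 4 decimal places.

n = 4, Σa = 93.4, Σb = 75.9, Σa² = 2356.78, Σb² = 1567.09, Σab = 1782.2
nΣab − ΣaΣb = 7128.8 − 7089.06 = 39.74
nΣa² − (Σa)² = 9427.12 − 8723.56 = 703.56; nΣb² − (Σb)² = 6268.36 − 5760.81 = 507.55
r = 39.74 / √(703.56 × 507.55) = 39.74 / 597.5717 ≈ 0.0665

0.0665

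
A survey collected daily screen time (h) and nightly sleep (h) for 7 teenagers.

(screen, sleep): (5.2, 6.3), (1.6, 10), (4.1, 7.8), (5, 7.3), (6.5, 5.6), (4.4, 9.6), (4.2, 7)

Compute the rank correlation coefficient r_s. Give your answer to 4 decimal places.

-0.8214

Rank screen: 6, 1, 2, 5, 7, 4, 3
Rank sleep: 2, 7, 5, 4, 1, 6, 3
d = rank(screen) − rank(sleep): 4, -6, -3, 1, 6, -2, 0; Σd² = 102
ρ = 1 − 6Σd² / [n(n²−1)] = 1 − 6×102 / (7×48) = 1 − 612/336 ≈ -0.8214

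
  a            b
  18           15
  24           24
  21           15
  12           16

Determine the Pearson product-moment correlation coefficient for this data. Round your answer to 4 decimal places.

0.6045

n = 4, Σa = 75, Σb = 70, Σa² = 1485, Σb² = 1282, Σab = 1353
nΣab − ΣaΣb = 5412 − 5250 = 162
nΣa² − (Σa)² = 5940 − 5625 = 315; nΣb² − (Σb)² = 5128 − 4900 = 228
r = 162 / √(315 × 228) = 162 / 267.9925 ≈ 0.6045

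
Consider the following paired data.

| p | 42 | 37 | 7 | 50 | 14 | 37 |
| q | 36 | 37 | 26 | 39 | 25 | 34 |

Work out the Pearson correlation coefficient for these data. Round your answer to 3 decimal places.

0.966

n = 6, Σp = 187, Σq = 197, Σp² = 7247, Σq² = 6643, Σpq = 6621
nΣpq − ΣpΣq = 39726 − 36839 = 2887
nΣp² − (Σp)² = 43482 − 34969 = 8513; nΣq² − (Σq)² = 39858 − 38809 = 1049
r = 2887 / √(8513 × 1049) = 2887 / 2988.3335 ≈ 0.966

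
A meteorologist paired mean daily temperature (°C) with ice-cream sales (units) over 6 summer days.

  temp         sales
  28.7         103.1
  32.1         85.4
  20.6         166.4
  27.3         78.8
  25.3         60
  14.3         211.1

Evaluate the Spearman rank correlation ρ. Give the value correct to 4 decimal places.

Rank temp: 5, 6, 2, 4, 3, 1
Rank sales: 4, 3, 5, 2, 1, 6
d = rank(temp) − rank(sales): 1, 3, -3, 2, 2, -5; Σd² = 52
ρ = 1 − 6Σd² / [n(n²−1)] = 1 − 6×52 / (6×35) = 1 − 312/210 ≈ -0.4857

-0.4857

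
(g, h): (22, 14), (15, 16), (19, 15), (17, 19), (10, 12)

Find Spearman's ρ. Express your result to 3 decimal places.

0.100

Rank g: 5, 2, 4, 3, 1
Rank h: 2, 4, 3, 5, 1
d = rank(g) − rank(h): 3, -2, 1, -2, 0; Σd² = 18
ρ = 1 − 6Σd² / [n(n²−1)] = 1 − 6×18 / (5×24) = 1 − 108/120 ≈ 0.100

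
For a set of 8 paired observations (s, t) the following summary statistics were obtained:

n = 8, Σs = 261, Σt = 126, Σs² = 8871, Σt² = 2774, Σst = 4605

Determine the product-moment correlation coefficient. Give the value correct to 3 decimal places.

0.932

r = (nΣst − ΣsΣt) / √[(nΣs² − (Σs)²)(nΣt² − (Σt)²)]
Numerator: 8×4605 − 261×126 = 3954
Denominator: √[(70968 − 68121)(22192 − 15876)] = √[2847 × 6316] = 4240.4778
r = 3954 / 4240.4778 ≈ 0.932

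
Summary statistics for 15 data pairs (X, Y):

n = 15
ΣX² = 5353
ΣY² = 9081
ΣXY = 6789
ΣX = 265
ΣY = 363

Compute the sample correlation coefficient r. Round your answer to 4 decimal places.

0.8429

r = (nΣXY − ΣXΣY) / √[(nΣX² − (ΣX)²)(nΣY² − (ΣY)²)]
Numerator: 15×6789 − 265×363 = 5640
Denominator: √[(80295 − 70225)(136215 − 131769)] = √[10070 × 4446] = 6691.1299
r = 5640 / 6691.1299 ≈ 0.8429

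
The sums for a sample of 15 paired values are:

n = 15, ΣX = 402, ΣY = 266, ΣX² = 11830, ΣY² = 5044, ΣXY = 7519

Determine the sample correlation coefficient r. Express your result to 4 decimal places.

0.6640

r = (nΣXY − ΣXΣY) / √[(nΣX² − (ΣX)²)(nΣY² − (ΣY)²)]
Numerator: 15×7519 − 402×266 = 5853
Denominator: √[(177450 − 161604)(75660 − 70756)] = √[15846 × 4904] = 8815.2586
r = 5853 / 8815.2586 ≈ 0.6640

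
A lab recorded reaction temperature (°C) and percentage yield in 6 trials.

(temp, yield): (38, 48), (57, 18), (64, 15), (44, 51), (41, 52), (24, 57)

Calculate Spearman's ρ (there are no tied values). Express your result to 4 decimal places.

-0.8286

Rank temp: 2, 5, 6, 4, 3, 1
Rank yield: 3, 2, 1, 4, 5, 6
d = rank(temp) − rank(yield): -1, 3, 5, 0, -2, -5; Σd² = 64
ρ = 1 − 6Σd² / [n(n²−1)] = 1 − 6×64 / (6×35) = 1 − 384/210 ≈ -0.8286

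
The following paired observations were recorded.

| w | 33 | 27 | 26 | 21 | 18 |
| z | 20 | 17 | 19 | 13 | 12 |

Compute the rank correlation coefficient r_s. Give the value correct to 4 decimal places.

Rank w: 5, 4, 3, 2, 1
Rank z: 5, 3, 4, 2, 1
d = rank(w) − rank(z): 0, 1, -1, 0, 0; Σd² = 2
ρ = 1 − 6Σd² / [n(n²−1)] = 1 − 6×2 / (5×24) = 1 − 12/120 ≈ 0.9000

0.9000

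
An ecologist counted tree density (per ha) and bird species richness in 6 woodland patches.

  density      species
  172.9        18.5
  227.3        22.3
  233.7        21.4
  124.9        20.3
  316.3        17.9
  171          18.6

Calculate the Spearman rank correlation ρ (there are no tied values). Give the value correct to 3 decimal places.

Rank density: 3, 4, 5, 1, 6, 2
Rank species: 2, 6, 5, 4, 1, 3
d = rank(density) − rank(species): 1, -2, 0, -3, 5, -1; Σd² = 40
ρ = 1 − 6Σd² / [n(n²−1)] = 1 − 6×40 / (6×35) = 1 − 240/210 ≈ -0.143

-0.143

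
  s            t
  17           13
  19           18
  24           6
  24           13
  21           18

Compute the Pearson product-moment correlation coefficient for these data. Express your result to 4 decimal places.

-0.5101

n = 5, Σs = 105, Σt = 68, Σs² = 2243, Σt² = 1022, Σst = 1397
nΣst − ΣsΣt = 6985 − 7140 = -155
nΣs² − (Σs)² = 11215 − 11025 = 190; nΣt² − (Σt)² = 5110 − 4624 = 486
r = -155 / √(190 × 486) = -155 / 303.8750 ≈ -0.5101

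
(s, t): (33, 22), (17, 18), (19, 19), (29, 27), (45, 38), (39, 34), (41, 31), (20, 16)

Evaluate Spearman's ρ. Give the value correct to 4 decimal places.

0.8810

Rank s: 5, 1, 2, 4, 8, 6, 7, 3
Rank t: 4, 2, 3, 5, 8, 7, 6, 1
d = rank(s) − rank(t): 1, -1, -1, -1, 0, -1, 1, 2; Σd² = 10
ρ = 1 − 6Σd² / [n(n²−1)] = 1 − 6×10 / (8×63) = 1 − 60/504 ≈ 0.8810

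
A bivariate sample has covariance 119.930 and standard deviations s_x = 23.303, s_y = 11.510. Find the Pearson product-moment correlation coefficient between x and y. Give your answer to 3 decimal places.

0.447

r = Cov(x,y) / (s_x · s_y) = 119.930 / (23.303 × 11.510)
  = 119.930 / 268.2175 ≈ 0.447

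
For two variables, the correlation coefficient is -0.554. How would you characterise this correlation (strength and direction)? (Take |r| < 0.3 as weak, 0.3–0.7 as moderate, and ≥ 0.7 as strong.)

r = -0.554 < 0 so the relationship is negative.
|r| = 0.554, which falls in the moderate range.

moderate negative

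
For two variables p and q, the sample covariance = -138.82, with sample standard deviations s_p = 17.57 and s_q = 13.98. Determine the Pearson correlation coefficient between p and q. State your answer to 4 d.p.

-0.5652

r = Cov(p,q) / (s_p · s_q) = -138.82 / (17.57 × 13.98)
  = -138.82 / 245.6286 ≈ -0.5652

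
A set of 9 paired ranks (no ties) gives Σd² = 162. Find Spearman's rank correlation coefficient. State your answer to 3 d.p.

ρ = 1 − 6Σd² / [n(n²−1)] = 1 − 6×162 / (9×80)
  = 1 − 972/720 = 1 − 1.3500 ≈ -0.350

-0.350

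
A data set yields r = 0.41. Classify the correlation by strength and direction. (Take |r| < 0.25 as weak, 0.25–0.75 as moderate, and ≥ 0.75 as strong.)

r = 0.41 > 0 so the relationship is positive.
|r| = 0.41, which falls in the moderate range.

moderate positive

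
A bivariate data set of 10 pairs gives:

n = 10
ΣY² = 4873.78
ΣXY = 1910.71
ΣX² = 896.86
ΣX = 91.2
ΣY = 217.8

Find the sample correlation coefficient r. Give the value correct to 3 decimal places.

r = (nΣXY − ΣXΣY) / √[(nΣX² − (ΣX)²)(nΣY² − (ΣY)²)]
Numerator: 10×1910.71 − 91.2×217.8 = -756.26
Denominator: √[(8968.6 − 8317.44)(48737.8 − 47436.84)] = √[651.16 × 1300.96] = 920.3983
r = -756.26 / 920.3983 ≈ -0.822

-0.822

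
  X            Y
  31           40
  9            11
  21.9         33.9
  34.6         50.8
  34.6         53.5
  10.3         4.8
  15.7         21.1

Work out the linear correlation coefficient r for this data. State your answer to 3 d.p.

0.979

n = 7, ΣX = 157.1, ΣY = 215.1, ΣX² = 4268.51, ΣY² = 8781.35, ΣXY = 6070.9
nΣXY − ΣXΣY = 42496.3 − 33792.21 = 8704.09
nΣX² − (ΣX)² = 29879.57 − 24680.41 = 5199.16; nΣY² − (ΣY)² = 61469.45 − 46268.01 = 15201.44
r = 8704.09 / √(5199.16 × 15201.44) = 8704.09 / 8890.1473 ≈ 0.979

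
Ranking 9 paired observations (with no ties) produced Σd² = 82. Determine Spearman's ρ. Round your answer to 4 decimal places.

ρ = 1 − 6Σd² / [n(n²−1)] = 1 − 6×82 / (9×80)
  = 1 − 492/720 = 1 − 0.68333 ≈ 0.3167

0.3167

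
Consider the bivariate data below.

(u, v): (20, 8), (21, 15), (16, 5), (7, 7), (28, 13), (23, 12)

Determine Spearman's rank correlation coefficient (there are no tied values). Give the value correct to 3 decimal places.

Rank u: 3, 4, 2, 1, 6, 5
Rank v: 3, 6, 1, 2, 5, 4
d = rank(u) − rank(v): 0, -2, 1, -1, 1, 1; Σd² = 8
ρ = 1 − 6Σd² / [n(n²−1)] = 1 − 6×8 / (6×35) = 1 − 48/210 ≈ 0.771

0.771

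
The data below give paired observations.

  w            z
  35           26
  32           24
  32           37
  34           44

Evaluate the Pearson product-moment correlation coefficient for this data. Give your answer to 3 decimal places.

0.053

n = 4, Σw = 133, Σz = 131, Σw² = 4429, Σz² = 4557, Σwz = 4358
nΣwz − ΣwΣz = 17432 − 17423 = 9
nΣw² − (Σw)² = 17716 − 17689 = 27; nΣz² − (Σz)² = 18228 − 17161 = 1067
r = 9 / √(27 × 1067) = 9 / 169.7321 ≈ 0.053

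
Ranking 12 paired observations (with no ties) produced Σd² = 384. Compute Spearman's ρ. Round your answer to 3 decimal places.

ρ = 1 − 6Σd² / [n(n²−1)] = 1 − 6×384 / (12×143)
  = 1 − 2304/1716 = 1 − 1.3427 ≈ -0.343

-0.343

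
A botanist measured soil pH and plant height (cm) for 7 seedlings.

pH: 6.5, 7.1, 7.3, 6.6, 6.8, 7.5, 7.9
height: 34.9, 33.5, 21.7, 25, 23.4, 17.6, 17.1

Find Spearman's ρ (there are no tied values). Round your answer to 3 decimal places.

-0.893

Rank pH: 1, 4, 5, 2, 3, 6, 7
Rank height: 7, 6, 3, 5, 4, 2, 1
d = rank(pH) − rank(height): -6, -2, 2, -3, -1, 4, 6; Σd² = 106
ρ = 1 − 6Σd² / [n(n²−1)] = 1 − 6×106 / (7×48) = 1 − 636/336 ≈ -0.893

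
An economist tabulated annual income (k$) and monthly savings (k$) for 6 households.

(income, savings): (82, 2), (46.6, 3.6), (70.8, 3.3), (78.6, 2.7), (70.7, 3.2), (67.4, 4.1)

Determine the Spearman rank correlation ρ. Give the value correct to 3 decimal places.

-0.886

Rank income: 6, 1, 4, 5, 3, 2
Rank savings: 1, 5, 4, 2, 3, 6
d = rank(income) − rank(savings): 5, -4, 0, 3, 0, -4; Σd² = 66
ρ = 1 − 6Σd² / [n(n²−1)] = 1 − 6×66 / (6×35) = 1 − 396/210 ≈ -0.886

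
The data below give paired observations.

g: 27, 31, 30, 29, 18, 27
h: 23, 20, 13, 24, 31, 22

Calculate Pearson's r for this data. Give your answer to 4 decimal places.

-0.8170

n = 6, Σg = 162, Σh = 133, Σg² = 4484, Σh² = 3119, Σgh = 3479
nΣgh − ΣgΣh = 20874 − 21546 = -672
nΣg² − (Σg)² = 26904 − 26244 = 660; nΣh² − (Σh)² = 18714 − 17689 = 1025
r = -672 / √(660 × 1025) = -672 / 822.4962 ≈ -0.8170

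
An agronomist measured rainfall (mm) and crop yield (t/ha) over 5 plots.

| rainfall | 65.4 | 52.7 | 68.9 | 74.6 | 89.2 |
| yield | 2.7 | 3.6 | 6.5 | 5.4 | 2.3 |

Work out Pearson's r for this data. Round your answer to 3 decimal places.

-0.168

n = 5, Σx = 350.8, Σy = 20.5, Σx² = 25323.46, Σy² = 96.95, Σxy = 1422.15
nΣxy − ΣxΣy = 7110.75 − 7191.4 = -80.65
nΣx² − (Σx)² = 126617.3 − 123060.64 = 3556.66; nΣy² − (Σy)² = 484.75 − 420.25 = 64.5
r = -80.65 / √(3556.66 × 64.5) = -80.65 / 478.9620 ≈ -0.168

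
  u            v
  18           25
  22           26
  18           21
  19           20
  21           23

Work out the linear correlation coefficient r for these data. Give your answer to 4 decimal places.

n = 5, Σu = 98, Σv = 115, Σu² = 1934, Σv² = 2671, Σuv = 2263
nΣuv − ΣuΣv = 11315 − 11270 = 45
nΣu² − (Σu)² = 9670 − 9604 = 66; nΣv² − (Σv)² = 13355 − 13225 = 130
r = 45 / √(66 × 130) = 45 / 92.6283 ≈ 0.4858

0.4858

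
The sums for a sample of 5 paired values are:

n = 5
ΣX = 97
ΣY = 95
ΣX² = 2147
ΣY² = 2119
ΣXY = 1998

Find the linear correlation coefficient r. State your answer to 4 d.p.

r = (nΣXY − ΣXΣY) / √[(nΣX² − (ΣX)²)(nΣY² − (ΣY)²)]
Numerator: 5×1998 − 97×95 = 775
Denominator: √[(10735 − 9409)(10595 − 9025)] = √[1326 × 1570] = 1442.8513
r = 775 / 1442.8513 ≈ 0.5371

0.5371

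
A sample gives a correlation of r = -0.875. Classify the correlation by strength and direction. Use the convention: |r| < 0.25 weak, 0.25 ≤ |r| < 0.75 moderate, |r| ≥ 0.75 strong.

r = -0.875 < 0 so the relationship is negative.
|r| = 0.875, which falls in the strong range.

strong negative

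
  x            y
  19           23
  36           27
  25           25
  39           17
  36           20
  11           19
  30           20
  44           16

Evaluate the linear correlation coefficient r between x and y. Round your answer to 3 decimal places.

-0.270

n = 8, Σx = 240, Σy = 167, Σx² = 8056, Σy² = 3589, Σxy = 4930
nΣxy − ΣxΣy = 39440 − 40080 = -640
nΣx² − (Σx)² = 64448 − 57600 = 6848; nΣy² − (Σy)² = 28712 − 27889 = 823
r = -640 / √(6848 × 823) = -640 / 2374.0059 ≈ -0.270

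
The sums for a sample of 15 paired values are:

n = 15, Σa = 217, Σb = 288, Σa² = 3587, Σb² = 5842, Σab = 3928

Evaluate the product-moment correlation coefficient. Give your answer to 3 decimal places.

r = (nΣab − ΣaΣb) / √[(nΣa² − (Σa)²)(nΣb² − (Σb)²)]
Numerator: 15×3928 − 217×288 = -3576
Denominator: √[(53805 − 47089)(87630 − 82944)] = √[6716 × 4686] = 5609.9176
r = -3576 / 5609.9176 ≈ -0.637

-0.637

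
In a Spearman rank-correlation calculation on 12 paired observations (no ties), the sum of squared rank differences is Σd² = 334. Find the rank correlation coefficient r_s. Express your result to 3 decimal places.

ρ = 1 − 6Σd² / [n(n²−1)] = 1 − 6×334 / (12×143)
  = 1 − 2004/1716 = 1 − 1.1678 ≈ -0.168

-0.168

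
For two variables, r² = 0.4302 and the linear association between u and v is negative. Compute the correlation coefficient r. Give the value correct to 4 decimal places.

|r| = √0.4302 = 0.6559
The association is negative, so r = −0.6559.

-0.6559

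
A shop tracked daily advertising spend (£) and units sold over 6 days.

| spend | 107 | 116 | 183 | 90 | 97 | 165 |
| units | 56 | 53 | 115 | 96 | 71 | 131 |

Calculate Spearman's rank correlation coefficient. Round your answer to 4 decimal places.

Rank spend: 3, 4, 6, 1, 2, 5
Rank units: 2, 1, 5, 4, 3, 6
d = rank(spend) − rank(units): 1, 3, 1, -3, -1, -1; Σd² = 22
ρ = 1 − 6Σd² / [n(n²−1)] = 1 − 6×22 / (6×35) = 1 − 132/210 ≈ 0.3714

0.3714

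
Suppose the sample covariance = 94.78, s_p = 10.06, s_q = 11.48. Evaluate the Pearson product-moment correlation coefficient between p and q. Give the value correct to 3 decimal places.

0.821

r = Cov(p,q) / (s_p · s_q) = 94.78 / (10.06 × 11.48)
  = 94.78 / 115.4888 ≈ 0.821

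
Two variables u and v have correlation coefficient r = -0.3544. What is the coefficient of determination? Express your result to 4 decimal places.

r² = (-0.3544)² = 0.1256

0.1256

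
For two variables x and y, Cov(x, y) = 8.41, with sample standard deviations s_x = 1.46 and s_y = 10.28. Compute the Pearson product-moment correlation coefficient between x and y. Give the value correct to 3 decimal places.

r = Cov(x,y) / (s_x · s_y) = 8.41 / (1.46 × 10.28)
  = 8.41 / 15.0088 ≈ 0.560

0.560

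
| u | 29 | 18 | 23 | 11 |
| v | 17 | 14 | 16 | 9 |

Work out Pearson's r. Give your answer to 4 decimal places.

0.9572

n = 4, Σu = 81, Σv = 56, Σu² = 1815, Σv² = 822, Σuv = 1212
nΣuv − ΣuΣv = 4848 − 4536 = 312
nΣu² − (Σu)² = 7260 − 6561 = 699; nΣv² − (Σv)² = 3288 − 3136 = 152
r = 312 / √(699 × 152) = 312 / 325.9571 ≈ 0.9572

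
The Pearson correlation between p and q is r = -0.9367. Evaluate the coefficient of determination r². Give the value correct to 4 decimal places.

0.8774

r² = (-0.9367)² = 0.8774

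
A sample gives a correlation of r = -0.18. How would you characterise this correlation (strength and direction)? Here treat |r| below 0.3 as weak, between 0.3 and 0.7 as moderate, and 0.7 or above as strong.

r = -0.18 < 0 so the relationship is negative.
|r| = 0.18, which falls in the weak range.

weak negative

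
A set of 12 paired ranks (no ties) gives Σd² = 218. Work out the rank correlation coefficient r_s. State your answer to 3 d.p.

0.238

ρ = 1 − 6Σd² / [n(n²−1)] = 1 − 6×218 / (12×143)
  = 1 − 1308/1716 = 1 − 0.7622 ≈ 0.238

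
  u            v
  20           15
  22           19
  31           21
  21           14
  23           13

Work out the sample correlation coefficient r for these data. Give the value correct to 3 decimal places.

n = 5, Σu = 117, Σv = 82, Σu² = 2815, Σv² = 1392, Σuv = 1962
nΣuv − ΣuΣv = 9810 − 9594 = 216
nΣu² − (Σu)² = 14075 − 13689 = 386; nΣv² − (Σv)² = 6960 − 6724 = 236
r = 216 / √(386 × 236) = 216 / 301.8211 ≈ 0.716

0.716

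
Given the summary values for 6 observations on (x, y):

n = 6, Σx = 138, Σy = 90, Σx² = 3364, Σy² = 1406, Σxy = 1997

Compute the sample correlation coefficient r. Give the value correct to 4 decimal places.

r = (nΣxy − ΣxΣy) / √[(nΣx² − (Σx)²)(nΣy² − (Σy)²)]
Numerator: 6×1997 − 138×90 = -438
Denominator: √[(20184 − 19044)(8436 − 8100)] = √[1140 × 336] = 618.9023
r = -438 / 618.9023 ≈ -0.7077

-0.7077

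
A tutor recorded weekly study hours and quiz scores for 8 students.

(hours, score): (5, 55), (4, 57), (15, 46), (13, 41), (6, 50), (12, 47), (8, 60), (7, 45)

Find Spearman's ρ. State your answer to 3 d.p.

-0.595

Rank hours: 2, 1, 8, 7, 3, 6, 5, 4
Rank score: 6, 7, 3, 1, 5, 4, 8, 2
d = rank(hours) − rank(score): -4, -6, 5, 6, -2, 2, -3, 2; Σd² = 134
ρ = 1 − 6Σd² / [n(n²−1)] = 1 − 6×134 / (8×63) = 1 − 804/504 ≈ -0.595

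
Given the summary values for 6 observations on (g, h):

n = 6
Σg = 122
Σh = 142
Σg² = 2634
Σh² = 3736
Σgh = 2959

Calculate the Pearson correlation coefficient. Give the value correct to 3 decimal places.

0.299

r = (nΣgh − ΣgΣh) / √[(nΣg² − (Σg)²)(nΣh² − (Σh)²)]
Numerator: 6×2959 − 122×142 = 430
Denominator: √[(15804 − 14884)(22416 − 20164)] = √[920 × 2252] = 1439.3888
r = 430 / 1439.3888 ≈ 0.299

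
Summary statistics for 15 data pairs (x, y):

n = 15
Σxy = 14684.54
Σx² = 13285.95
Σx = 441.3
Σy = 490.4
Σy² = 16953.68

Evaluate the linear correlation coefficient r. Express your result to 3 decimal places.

r = (nΣxy − ΣxΣy) / √[(nΣx² − (Σx)²)(nΣy² − (Σy)²)]
Numerator: 15×14684.54 − 441.3×490.4 = 3854.58
Denominator: √[(199289.25 − 194745.69)(254305.2 − 240492.16)] = √[4543.56 × 13813.04] = 7922.1447
r = 3854.58 / 7922.1447 ≈ 0.487

0.487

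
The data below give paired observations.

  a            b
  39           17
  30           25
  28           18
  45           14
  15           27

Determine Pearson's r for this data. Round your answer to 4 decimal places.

n = 5, Σa = 157, Σb = 101, Σa² = 5455, Σb² = 2163, Σab = 2952
nΣab − ΣaΣb = 14760 − 15857 = -1097
nΣa² − (Σa)² = 27275 − 24649 = 2626; nΣb² − (Σb)² = 10815 − 10201 = 614
r = -1097 / √(2626 × 614) = -1097 / 1269.7890 ≈ -0.8639

-0.8639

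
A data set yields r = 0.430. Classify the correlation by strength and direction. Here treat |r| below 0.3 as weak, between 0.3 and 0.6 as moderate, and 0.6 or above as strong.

moderate positive

r = 0.430 > 0 so the relationship is positive.
|r| = 0.430, which falls in the moderate range.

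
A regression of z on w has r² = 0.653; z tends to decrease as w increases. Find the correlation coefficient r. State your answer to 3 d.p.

-0.808

|r| = √0.653 = 0.808
The association is negative, so r = −0.808.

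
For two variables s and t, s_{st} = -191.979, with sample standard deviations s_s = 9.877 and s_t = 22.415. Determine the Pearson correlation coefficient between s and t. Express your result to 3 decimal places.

r = Cov(s,t) / (s_s · s_t) = -191.979 / (9.877 × 22.415)
  = -191.979 / 221.3930 ≈ -0.867

-0.867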